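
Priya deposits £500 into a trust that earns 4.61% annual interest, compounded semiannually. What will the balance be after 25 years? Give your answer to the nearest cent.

Growth factor = (1 + 0.02305)^50 ≈ 3.12494937.
A ≈ 500 × 3.12494937 ≈ 1,562.4747.

£1,562.47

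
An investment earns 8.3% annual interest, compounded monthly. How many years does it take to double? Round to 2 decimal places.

(1 + 0.00691667)^(12t) = 2.
12t = ln 2 / ln(1 + 0.00691667) ≈ 0.69315/0.00689286 ≈ 100.5602.
t ≈ 8.3800.

8.38 years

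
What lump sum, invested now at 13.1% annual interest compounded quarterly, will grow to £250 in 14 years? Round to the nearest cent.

£41.13

Periodic rate = 13.1%/4 = 0.03275; 56 periods.
P = 250/(1 + 0.03275)^56 ≈ 250/6.07759008 ≈ 41.1347.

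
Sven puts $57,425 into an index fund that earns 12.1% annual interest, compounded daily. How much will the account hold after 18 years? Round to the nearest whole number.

Periodic rate = 12.1%/365 = 0.000331507; periods = 365·18 = 6570.
A = 57,425·(1 + 0.121/365)^6570 ≈ 57,425·8.82544537357 ≈ 506,801.2006.

$506,801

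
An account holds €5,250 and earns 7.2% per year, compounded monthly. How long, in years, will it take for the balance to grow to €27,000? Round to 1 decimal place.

22.8 years

We need (1 + 0.006)^(12t) = 5.1429, so 12t = ln 5.1429 / ln 1.006 ≈ 273.7528.
t ≈ 273.7528/12 = 22.8127 years.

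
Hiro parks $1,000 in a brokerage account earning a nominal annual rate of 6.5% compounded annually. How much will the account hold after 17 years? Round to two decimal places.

Annual rate = 6.5% = 0.065; years = 17.
A = 1,000·(1 + 0.065)^17 ≈ 1,000·2.917046366 ≈ 2,917.0464.

$2,917.05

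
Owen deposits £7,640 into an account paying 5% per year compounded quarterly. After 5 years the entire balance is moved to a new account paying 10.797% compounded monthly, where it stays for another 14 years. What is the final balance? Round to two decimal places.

Phase 1: 7,640·(1 + 0.0125)^20 ≈ 9,794.7645.
Phase 2: 9,794.7645·(1 + 0.0089975)^168 ≈ 44,109.1966.

£44,109.20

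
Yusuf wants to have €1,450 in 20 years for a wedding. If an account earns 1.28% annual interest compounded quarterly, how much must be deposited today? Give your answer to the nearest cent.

€1,122.96

Growth factor = (1 + 0.0032)^80 ≈ 1.29122486.
P = 1,450/1.29122486 ≈ 1,122.9647.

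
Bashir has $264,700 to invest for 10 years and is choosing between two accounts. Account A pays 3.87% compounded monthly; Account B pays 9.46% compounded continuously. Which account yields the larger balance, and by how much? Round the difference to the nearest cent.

Account B, by $292,162.01

Account A growth factor: (1 + 0.003225)^120 ≈ 1.47163981717; balance ≈ 389,543.0596.
Account B growth factor: e^(0.0946·10) = e^0.946 ≈ 2.5753874788; balance ≈ 681,705.0656.
Account B is larger by 292,162.0060.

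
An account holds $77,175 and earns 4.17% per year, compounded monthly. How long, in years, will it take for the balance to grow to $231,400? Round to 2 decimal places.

(1 + 0.003475)^(12t) = 231,400/77,175 = 2.9984.
12t·ln(1 + 0.003475) = ln(2.9984); 12t = 1.0981/0.00346898 ≈ 316.5407.
t ≈ 26.3784 years.

26.38 years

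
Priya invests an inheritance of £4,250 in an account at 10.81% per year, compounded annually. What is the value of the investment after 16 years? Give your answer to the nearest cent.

£21,961.00

Annual rate = 10.81% = 0.1081; years = 16.
A = 4,250·(1 + 0.1081)^16 ≈ 4,250·5.1672952614 ≈ 21,961.0049.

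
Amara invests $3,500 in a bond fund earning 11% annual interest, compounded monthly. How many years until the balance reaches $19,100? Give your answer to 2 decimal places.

(1 + 0.00916667)^(12t) = 19,100/3,500 = 5.4571.
12t·ln(1 + 0.00916667) = ln(5.4571); 12t = 1.6969/0.00912491 ≈ 185.9663.
t ≈ 15.4972 years.

15.50 years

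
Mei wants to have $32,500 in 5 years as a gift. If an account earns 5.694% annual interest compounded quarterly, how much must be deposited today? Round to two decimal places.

Growth factor = (1 + 0.014235)^20 ≈ 1.3266973717.
P = 32,500/1.3266973717 ≈ 24,496.9205.

$24,496.92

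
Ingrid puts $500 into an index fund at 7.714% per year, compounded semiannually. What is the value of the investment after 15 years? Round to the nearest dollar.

$1,556

Periodic rate = 7.714%/2 = 0.03857; periods = 2·15 = 30.
A = 500·(1 + 0.03857)^30 ≈ 500·3.112240887 ≈ 1,556.1204.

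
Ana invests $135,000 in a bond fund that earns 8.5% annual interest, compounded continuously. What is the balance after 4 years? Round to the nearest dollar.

$189,668

A = P·e^(rt) = 135,000·e^(0.085·4) = 135,000·e^0.34.
e^0.34 ≈ 1.40494759056, so A ≈ 189,667.9247.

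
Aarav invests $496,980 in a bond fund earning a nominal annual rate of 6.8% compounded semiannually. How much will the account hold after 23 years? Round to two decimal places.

$2,313,575.60

Growth factor = (1 + 0.034)^46 ≈ 4.655269016675.
A ≈ 496,980 × 4.655269016675 ≈ 2,313,575.5959.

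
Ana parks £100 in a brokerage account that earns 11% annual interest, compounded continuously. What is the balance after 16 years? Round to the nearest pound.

£581

A = P·e^(rt) = 100·e^(0.11·16) = 100·e^1.76.
e^1.76 ≈ 5.81243739, so A ≈ 581.2437.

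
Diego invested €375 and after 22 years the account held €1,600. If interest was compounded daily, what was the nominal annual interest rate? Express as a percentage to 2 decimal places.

6.60%

The 8030-period growth factor is 1,600/375 = 4.26667.
r/365 = 4.26667^(1/8030) − 1 ≈ 0.000180693, so r ≈ 365·0.000180693 = 6.59529%.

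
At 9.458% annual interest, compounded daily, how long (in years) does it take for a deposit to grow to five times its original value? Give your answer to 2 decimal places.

17.02 years

(1 + 0.000259123)^(365t) = 5.
365t = ln 5 / ln(1 + 0.000259123) ≈ 1.6094/0.00025909 ≈ 6211.8941.
t ≈ 17.0189.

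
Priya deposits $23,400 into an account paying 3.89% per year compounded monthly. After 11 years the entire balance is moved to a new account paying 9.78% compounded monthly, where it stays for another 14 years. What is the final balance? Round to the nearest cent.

$140,273.57

After 11 years at 3.89%: 23,400 × 1.53297139562 ≈ 35,871.5307.
Then 14 years at 9.78%: 35,871.5307 × 3.91044289956 ≈ 140,273.5724.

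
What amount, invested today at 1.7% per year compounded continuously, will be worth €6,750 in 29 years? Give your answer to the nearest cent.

€4,122.84

P = A·e^(−rt) = 6,750·e^(−0.493).
e^(−0.493) ≈ 0.6107912691, so P ≈ 4,122.8411.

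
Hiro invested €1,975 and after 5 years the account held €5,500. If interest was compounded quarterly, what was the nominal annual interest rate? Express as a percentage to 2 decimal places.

(1 + r/4)^20 = 5,500/1,975 = 2.78481.
1 + r/4 = 2.78481^(1/20) ≈ 1.052543, so r/4 ≈ 0.0525428.
r ≈ 4·0.0525428 = 21.01713%.

21.02%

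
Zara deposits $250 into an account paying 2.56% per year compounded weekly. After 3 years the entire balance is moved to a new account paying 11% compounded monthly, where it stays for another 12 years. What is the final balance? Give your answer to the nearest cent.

After 3 years at 2.56%: 250 × 1.079805683 ≈ 269.9514.
Then 12 years at 11%: 269.9514 × 3.720978681 ≈ 1,004.4835.

$1,004.48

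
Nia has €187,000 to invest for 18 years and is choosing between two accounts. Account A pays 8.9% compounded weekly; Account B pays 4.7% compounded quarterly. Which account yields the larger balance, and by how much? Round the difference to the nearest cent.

A: (1 + 0.089/52)^936 ≈ 4.95615689061, so 187,000 × 4.95615689061 ≈ 926,801.3385.
B: (1 + 0.01175)^72 ≈ 2.31884297526, so 187,000 × 2.31884297526 ≈ 433,623.6364.
Difference ≈ 493,177.7022 in favor of A.

Account A, by €493,177.70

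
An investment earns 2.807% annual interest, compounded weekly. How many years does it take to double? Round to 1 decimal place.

(1 + 0.000539808)^(52t) = 2.
52t = ln 2 / ln(1 + 0.000539808) ≈ 0.69315/0.000539662 ≈ 1284.4097.
t ≈ 24.7002.

24.7 years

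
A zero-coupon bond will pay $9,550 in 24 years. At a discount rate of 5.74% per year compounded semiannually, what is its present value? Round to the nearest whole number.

$2,456

Growth factor = (1 + 0.0287)^48 ≈ 3.889193149.
P = 9,550/3.889193149 ≈ 2,455.5222.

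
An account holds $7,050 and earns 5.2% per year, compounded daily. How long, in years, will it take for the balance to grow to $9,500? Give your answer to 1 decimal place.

We need (1 + 0.000142466)^(365t) = 1.3475, so 365t = ln 1.3475 / ln 1.000142 ≈ 2093.7343.
t ≈ 2093.7343/365 = 5.7363 years.

5.7 years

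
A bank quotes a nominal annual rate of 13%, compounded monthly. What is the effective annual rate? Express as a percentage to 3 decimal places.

EAR = (1 + 13%/12)^12 − 1 = (1 + 0.0108333)^12 − 1.
(1 + 0.0108333)^12 ≈ 1.138032, so EAR ≈ 13.80325%.

13.803%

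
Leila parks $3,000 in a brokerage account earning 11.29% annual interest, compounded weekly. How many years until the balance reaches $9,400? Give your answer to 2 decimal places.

10.13 years

(1 + 0.00217115)^(52t) = 9,400/3,000 = 3.1333.
52t·ln(1 + 0.00217115) = ln(3.1333); 52t = 1.1421/0.0021688 ≈ 526.6033.
t ≈ 10.1270 years.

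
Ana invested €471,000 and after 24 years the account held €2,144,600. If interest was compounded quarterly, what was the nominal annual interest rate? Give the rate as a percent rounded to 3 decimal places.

6.366%

(1 + r/4)^96 = 2,144,600/471,000 = 4.55329.
1 + r/4 = 4.55329^(1/96) ≈ 1.015915, so r/4 ≈ 0.0159154.
r ≈ 4·0.0159154 = 6.36617%.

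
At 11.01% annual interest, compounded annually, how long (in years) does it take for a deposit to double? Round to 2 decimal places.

6.64 years

(1 + 0.1101)^t = 2.
t = ln 2 / ln(1 + 0.1101) ≈ 0.69315/0.10445 ≈ 6.6362.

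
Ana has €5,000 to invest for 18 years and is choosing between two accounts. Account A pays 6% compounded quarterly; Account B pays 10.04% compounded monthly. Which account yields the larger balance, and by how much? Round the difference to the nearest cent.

Account B, by €15,632.82

A: (1 + 0.015)^72 ≈ 2.9211579607, so 5,000 × 2.9211579607 ≈ 14,605.7898.
B: (1 + 0.1004/12)^216 ≈ 6.0477226871, so 5,000 × 6.0477226871 ≈ 30,238.6134.
Difference ≈ 15,632.8236 in favor of B.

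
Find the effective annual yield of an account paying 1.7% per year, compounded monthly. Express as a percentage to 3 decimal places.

1.713%

EAR = (1 + 1.7%/12)^12 − 1 = (1 + 0.00141667)^12 − 1.
(1 + 0.00141667)^12 ≈ 1.017133, so EAR ≈ 1.71331%.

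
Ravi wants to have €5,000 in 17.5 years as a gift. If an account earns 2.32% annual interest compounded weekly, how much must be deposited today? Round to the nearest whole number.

Growth factor = (1 + 0.0232/52)^910 ≈ 1.500666672.
P = 5,000/1.500666672 ≈ 3,331.8525.

€3,332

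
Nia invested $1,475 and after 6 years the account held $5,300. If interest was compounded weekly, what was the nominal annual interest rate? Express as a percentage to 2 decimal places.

(1 + r/52)^312 = 5,300/1,475 = 3.59322.
1 + r/52 = 3.59322^(1/312) ≈ 1.004108, so r/52 ≈ 0.00410793.
r ≈ 52·0.00410793 = 21.36124%.

21.36%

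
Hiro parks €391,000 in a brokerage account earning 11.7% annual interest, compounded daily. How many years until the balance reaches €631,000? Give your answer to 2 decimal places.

4.09 years

We need (1 + 0.000320548)^(365t) = 1.6138, so 365t = ln 1.6138 / ln 1.000321 ≈ 1493.3024.
t ≈ 1493.3024/365 = 4.0912 years.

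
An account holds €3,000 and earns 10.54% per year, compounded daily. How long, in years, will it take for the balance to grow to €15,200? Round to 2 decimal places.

15.40 years

We need (1 + 0.000288767)^(365t) = 5.0667, so 365t = ln 5.0667 / ln 1.000289 ≈ 5620.1599.
t ≈ 5620.1599/365 = 15.3977 years.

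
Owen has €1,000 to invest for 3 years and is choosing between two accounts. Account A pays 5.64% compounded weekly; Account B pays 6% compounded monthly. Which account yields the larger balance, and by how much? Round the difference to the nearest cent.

A: (1 + 0.0564/52)^156 ≈ 1.184248395, so 1,000 × 1.184248395 ≈ 1,184.2484.
B: (1 + 0.005)^36 ≈ 1.196680525, so 1,000 × 1.196680525 ≈ 1,196.6805.
Difference ≈ 12.4321 in favor of B.

Account B, by €12.43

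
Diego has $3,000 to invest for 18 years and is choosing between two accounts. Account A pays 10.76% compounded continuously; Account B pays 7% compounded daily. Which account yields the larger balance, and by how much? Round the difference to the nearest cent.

Account A, by $10,234.57

A: e^(0.1076·18) = e^1.9368 ≈ 6.9365185584, so 3,000 × 6.9365185584 ≈ 20,809.5557.
B: (1 + 0.07/365)^6570 ≈ 3.5249956194, so 3,000 × 3.5249956194 ≈ 10,574.9869.
Difference ≈ 10,234.5688 in favor of A.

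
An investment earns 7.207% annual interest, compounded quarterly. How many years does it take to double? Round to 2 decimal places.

(1 + 0.0180175)^(4t) = 2.
4t = ln 2 / ln(1 + 0.0180175) ≈ 0.69315/0.0178571 ≈ 38.8163.
t ≈ 9.7041.

9.70 years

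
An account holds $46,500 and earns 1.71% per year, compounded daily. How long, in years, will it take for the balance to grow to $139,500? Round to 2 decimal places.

We need (1 + 0.0000468493)^(365t) = 3, so 365t = ln 3 / ln 1.000047 ≈ 23450.4607.
t ≈ 23450.4607/365 = 64.2478 years.

64.25 years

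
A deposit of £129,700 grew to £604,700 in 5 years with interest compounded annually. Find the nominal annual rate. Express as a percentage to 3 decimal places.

The 5-period growth factor is 604,700/129,700 = 4.6623.
r = 4.6623^(1/5) − 1 ≈ 0.360567, i.e. 36.05672%.

36.057%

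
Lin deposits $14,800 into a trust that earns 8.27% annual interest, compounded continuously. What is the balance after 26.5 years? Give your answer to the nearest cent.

A = P·e^(rt) = 14,800·e^(0.0827·26.5) = 14,800·e^2.19155.
e^2.19155 ≈ 8.949073434, so A ≈ 132,446.2868.

$132,446.29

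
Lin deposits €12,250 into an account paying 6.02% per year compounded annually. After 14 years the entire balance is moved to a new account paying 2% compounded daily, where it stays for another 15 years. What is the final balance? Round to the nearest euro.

After 14 years at 6.02%: 12,250 × 2.2668834848 ≈ 27,769.3227.
Then 15 years at 2%: 27,769.3227 × 1.3498477133 ≈ 37,484.3567.

€37,484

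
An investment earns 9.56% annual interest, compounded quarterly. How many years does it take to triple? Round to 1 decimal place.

(1 + 0.0239)^(4t) = 3.
4t = ln 3 / ln(1 + 0.0239) ≈ 1.0986/0.0236189 ≈ 46.5142.
t ≈ 11.6285.

11.6 years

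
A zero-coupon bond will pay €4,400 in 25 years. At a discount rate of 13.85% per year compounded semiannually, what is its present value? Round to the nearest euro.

€155

Growth factor = (1 + 0.06925)^50 ≈ 28.44218431.
P = 4,400/28.44218431 ≈ 154.6998.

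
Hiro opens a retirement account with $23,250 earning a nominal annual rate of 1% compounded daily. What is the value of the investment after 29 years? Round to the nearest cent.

$31,071.82

Periodic rate = 1%/365 = 0.0000273973; periods = 365·29 = 10585.
A = 23,250·(1 + 0.01/365)^10585 ≈ 23,250·1.336422179 ≈ 31,071.8157.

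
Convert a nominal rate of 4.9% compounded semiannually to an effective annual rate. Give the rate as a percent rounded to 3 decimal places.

4.960%

EAR = (1 + 4.9%/2)^2 − 1 = (1 + 0.0245)^2 − 1.
(1 + 0.0245)^2 ≈ 1.0496, so EAR ≈ 4.96002%.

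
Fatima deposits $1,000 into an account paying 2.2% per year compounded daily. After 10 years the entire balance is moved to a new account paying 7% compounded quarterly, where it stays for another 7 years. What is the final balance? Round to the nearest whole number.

After 10 years at 2.2%: 1,000 × 1.246068469 ≈ 1,246.0685.
Then 7 years at 7%: 1,246.0685 × 1.625412896 ≈ 2,025.3758.

$2,025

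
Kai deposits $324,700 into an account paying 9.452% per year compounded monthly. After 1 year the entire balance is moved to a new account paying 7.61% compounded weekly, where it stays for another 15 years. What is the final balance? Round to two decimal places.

Phase 1: 324,700·(1 + 0.09452/12)^12 ≈ 356,755.7490.
Phase 2: 356,755.7490·(1 + 0.0761/52)^780 ≈ 1,116,235.2458.

$1,116,235.25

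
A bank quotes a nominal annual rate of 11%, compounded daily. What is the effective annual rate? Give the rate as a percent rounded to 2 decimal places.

EAR = (1 + 11%/365)^365 − 1 = (1 + 0.00030137)^365 − 1.
(1 + 0.00030137)^365 ≈ 1.11626, so EAR ≈ 11.62596%.

11.63%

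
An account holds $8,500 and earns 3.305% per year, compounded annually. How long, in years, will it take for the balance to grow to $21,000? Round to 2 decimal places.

27.82 years

We need (1 + 0.03305)^t = 2.4706, so t = ln 2.4706 / ln 1.03305 ≈ 27.8161.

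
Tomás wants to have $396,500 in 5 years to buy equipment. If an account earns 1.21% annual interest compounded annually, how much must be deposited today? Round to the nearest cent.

Growth factor = (1 + 0.0121)^5 ≈ 1.06198192305.
P = 396,500/1.06198192305 ≈ 373,358.5209.

$373,358.52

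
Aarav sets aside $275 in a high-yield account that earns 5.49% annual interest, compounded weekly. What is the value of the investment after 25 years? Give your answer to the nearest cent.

Periodic rate = 5.49%/52 = 0.00105577; periods = 52·25 = 1300.
A = 275·(1 + 0.0549/52)^1300 ≈ 275·3.942346041 ≈ 1,084.1452.

$1,084.15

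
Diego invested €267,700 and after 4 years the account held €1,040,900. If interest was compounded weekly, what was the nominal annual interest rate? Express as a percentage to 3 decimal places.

34.060%

The 208-period growth factor is 1,040,900/267,700 = 3.88831.
r/52 = 3.88831^(1/208) − 1 ≈ 0.00655008, so r ≈ 52·0.00655008 = 34.06042%.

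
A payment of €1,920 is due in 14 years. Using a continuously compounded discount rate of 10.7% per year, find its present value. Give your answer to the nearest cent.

P = A·e^(−rt) = 1,920·e^(−1.498).
e^(−1.498) ≈ 0.223576867, so P ≈ 429.2676.

€429.27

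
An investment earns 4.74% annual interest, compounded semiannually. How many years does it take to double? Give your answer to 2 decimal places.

(1 + 0.0237)^(2t) = 2.
2t = ln 2 / ln(1 + 0.0237) ≈ 0.69315/0.0234235 ≈ 29.5919.
t ≈ 14.7960.

14.80 years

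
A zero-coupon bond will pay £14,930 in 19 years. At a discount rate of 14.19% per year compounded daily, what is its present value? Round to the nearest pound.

Periodic rate = 14.19%/365 = 0.000388767; 6935 periods.
P = 14,930/(1 + 0.1419/365)^6935 ≈ 14,930/14.814050052 ≈ 1,007.8270.

£1,008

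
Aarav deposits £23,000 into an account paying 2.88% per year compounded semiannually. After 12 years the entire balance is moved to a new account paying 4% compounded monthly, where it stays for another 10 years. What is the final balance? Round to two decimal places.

£48,325.74

Phase 1: 23,000·(1 + 0.0144)^24 ≈ 32,415.2674.
Phase 2: 32,415.2674·(1 + 0.04/12)^120 ≈ 48,325.7401.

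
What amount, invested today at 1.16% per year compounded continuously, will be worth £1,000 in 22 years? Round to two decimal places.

P = A·e^(−rt) = 1,000·e^(−0.2552).
e^(−0.2552) ≈ 0.77476153, so P ≈ 774.7615.

£774.76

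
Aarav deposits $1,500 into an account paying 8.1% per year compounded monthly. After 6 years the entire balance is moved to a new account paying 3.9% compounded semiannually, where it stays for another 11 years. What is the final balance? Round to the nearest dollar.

$3,724

After 6 years at 8.1%: 1,500 × 1.623147384 ≈ 2,434.7211.
Then 11 years at 3.9%: 2,434.7211 × 1.529392875 ≈ 3,723.6451.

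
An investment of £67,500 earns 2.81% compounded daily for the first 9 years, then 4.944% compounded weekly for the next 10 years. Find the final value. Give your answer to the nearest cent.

£142,477.34

After 9 years at 2.81%: 67,500 × 1.28774195947 ≈ 86,922.5823.
Then 10 years at 4.944%: 86,922.5823 × 1.63912918935 ≈ 142,477.3418.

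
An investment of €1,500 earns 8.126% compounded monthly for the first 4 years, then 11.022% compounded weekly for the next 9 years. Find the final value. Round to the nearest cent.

€5,586.43

Phase 1: 1,500·(1 + 0.08126/12)^48 ≈ 2,073.8557.
Phase 2: 2,073.8557·(1 + 0.11022/52)^468 ≈ 5,586.4258.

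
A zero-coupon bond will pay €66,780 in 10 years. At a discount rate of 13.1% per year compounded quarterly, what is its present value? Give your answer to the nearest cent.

Growth factor = (1 + 0.03275)^40 ≈ 3.6291769673.
P = 66,780/3.6291769673 ≈ 18,400.8663.

€18,400.87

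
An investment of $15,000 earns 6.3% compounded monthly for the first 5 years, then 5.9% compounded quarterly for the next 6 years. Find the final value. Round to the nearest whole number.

$29,185

After 5 years at 6.3%: 15,000 × 1.3691306929 ≈ 20,536.9604.
Then 6 years at 5.9%: 20,536.9604 × 1.4210764413 ≈ 29,184.5906.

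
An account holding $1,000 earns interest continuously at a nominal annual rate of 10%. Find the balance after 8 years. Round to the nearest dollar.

$2,226

A = P·e^(rt) = 1,000·e^(0.1·8) = 1,000·e^0.8.
e^0.8 ≈ 2.225540928, so A ≈ 2,225.5409.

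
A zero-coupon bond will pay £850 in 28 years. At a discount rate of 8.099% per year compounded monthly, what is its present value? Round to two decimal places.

Periodic rate = 8.099%/12 = 0.00674917; 336 periods.
P = 850/(1 + 0.08099/12)^336 ≈ 850/9.58406333 ≈ 88.6889.

£88.69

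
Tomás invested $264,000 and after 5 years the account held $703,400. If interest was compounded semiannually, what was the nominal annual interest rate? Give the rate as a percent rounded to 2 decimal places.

(1 + r/2)^10 = 703,400/264,000 = 2.66439.
1 + r/2 = 2.66439^(1/10) ≈ 1.10296, so r/2 ≈ 0.10296.
r ≈ 2·0.10296 = 20.59204%.

20.59%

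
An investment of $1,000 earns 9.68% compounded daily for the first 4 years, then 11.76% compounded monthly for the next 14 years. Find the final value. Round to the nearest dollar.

$7,580

Phase 1: 1,000·(1 + 0.0968/365)^1460 ≈ 1,472.7754.
Phase 2: 1,472.7754·(1 + 0.0098)^168 ≈ 7,580.1548.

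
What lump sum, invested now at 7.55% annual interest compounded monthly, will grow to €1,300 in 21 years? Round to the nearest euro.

Growth factor = (1 + 0.0755/12)^252 ≈ 4.857544696.
P = 1,300/4.857544696 ≈ 267.6249.

€268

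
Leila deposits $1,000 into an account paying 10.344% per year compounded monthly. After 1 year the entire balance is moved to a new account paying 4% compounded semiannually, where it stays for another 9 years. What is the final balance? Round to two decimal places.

$1,583.19

After 1 years at 10.344%: 1,000 × 1.108487772 ≈ 1,108.4878.
Then 9 years at 4%: 1,108.4878 × 1.428246248 ≈ 1,583.1935.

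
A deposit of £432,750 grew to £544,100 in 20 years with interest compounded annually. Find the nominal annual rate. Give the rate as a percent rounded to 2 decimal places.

The 20-period growth factor is 544,100/432,750 = 1.25731.
r = 1.25731^(1/20) − 1 ≈ 0.0115144, i.e. 1.15144%.

1.15%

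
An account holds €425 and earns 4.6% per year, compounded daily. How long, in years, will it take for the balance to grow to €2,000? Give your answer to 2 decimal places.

(1 + 0.000126027)^(365t) = 2,000/425 = 4.7059.
365t·ln(1 + 0.000126027) = ln(4.7059); 365t = 1.5488/0.000126019 ≈ 12290.2712.
t ≈ 33.6720 years.

33.67 years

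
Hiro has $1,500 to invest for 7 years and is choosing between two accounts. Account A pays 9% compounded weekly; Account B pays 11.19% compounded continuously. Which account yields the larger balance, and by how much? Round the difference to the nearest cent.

Account A growth factor: (1 + 0.09/52)^364 ≈ 1.876588378; balance ≈ 2,814.8826.
Account B growth factor: e^(0.1119·7) = e^0.7833 ≈ 2.188683015; balance ≈ 3,283.0245.
Account B is larger by 468.1420.

Account B, by $468.14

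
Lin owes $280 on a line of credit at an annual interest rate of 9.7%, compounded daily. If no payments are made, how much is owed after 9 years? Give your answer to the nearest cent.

$670.27

Periodic rate = 9.7%/365 = 0.000265753; periods = 365·9 = 3285.
A = 280·(1 + 0.097/365)^3285 ≈ 280·2.39380469 ≈ 670.2653.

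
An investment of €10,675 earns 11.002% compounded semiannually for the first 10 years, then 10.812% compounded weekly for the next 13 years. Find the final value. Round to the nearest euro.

€126,851

Phase 1: 10,675·(1 + 0.05501)^20 ≈ 31,152.9664.
Phase 2: 31,152.9664·(1 + 0.10812/52)^676 ≈ 126,850.6298.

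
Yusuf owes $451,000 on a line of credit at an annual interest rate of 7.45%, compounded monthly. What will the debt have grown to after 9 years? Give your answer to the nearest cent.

$879,975.94

Growth factor = (1 + 0.0745/12)^108 ≈ 1.95116617208.
A ≈ 451,000 × 1.95116617208 ≈ 879,975.9436.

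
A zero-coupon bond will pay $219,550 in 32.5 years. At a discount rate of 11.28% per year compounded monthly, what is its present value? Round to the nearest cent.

$5,712.76

Periodic rate = 11.28%/12 = 0.0094; 390 periods.
P = 219,550/(1 + 0.0094)^390 ≈ 219,550/38.4314840336 ≈ 5,712.7640.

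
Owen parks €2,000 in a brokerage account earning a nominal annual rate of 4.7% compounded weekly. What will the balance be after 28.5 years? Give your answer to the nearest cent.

€7,629.65

Periodic rate = 4.7%/52 = 0.000903846; periods = 52·28.5 = 1482.
A = 2,000·(1 + 0.047/52)^1482 ≈ 2,000·3.814825845 ≈ 7,629.6517.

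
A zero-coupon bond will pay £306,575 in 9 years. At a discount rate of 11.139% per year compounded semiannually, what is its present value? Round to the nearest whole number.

Growth factor = (1 + 0.055695)^18 ≈ 2.6527258144.
P = 306,575/2.6527258144 ≈ 115,569.8031.

£115,570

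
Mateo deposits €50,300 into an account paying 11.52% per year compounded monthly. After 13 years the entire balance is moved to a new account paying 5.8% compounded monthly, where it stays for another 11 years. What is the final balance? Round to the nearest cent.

After 13 years at 11.52%: 50,300 × 4.43912461202 ≈ 223,287.9680.
Then 11 years at 5.8%: 223,287.9680 × 1.88978509613 ≈ 421,966.2740.

€421,966.27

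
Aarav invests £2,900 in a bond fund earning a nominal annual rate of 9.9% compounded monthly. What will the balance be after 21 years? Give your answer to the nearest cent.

Growth factor = (1 + 0.00825)^252 ≈ 7.9285566076.
A ≈ 2,900 × 7.9285566076 ≈ 22,992.8142.

£22,992.81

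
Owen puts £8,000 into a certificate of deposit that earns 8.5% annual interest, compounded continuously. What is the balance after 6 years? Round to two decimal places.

A = P·e^(rt) = 8,000·e^(0.085·6) = 8,000·e^0.51.
e^0.51 ≈ 1.6652911949, so A ≈ 13,322.3296.

£13,322.33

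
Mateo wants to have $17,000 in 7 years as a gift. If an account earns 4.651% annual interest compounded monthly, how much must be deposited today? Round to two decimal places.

Growth factor = (1 + 0.04651/12)^84 ≈ 1.3839485726.
P = 17,000/1.3839485726 ≈ 12,283.6934.

$12,283.69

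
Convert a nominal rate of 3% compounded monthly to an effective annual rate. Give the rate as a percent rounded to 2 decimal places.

One year is 12 periods at 0.0025 each: (1 + 0.0025)^12 ≈ 1.030416.
EAR = 1.030416 − 1 ≈ 3.04160%.

3.04%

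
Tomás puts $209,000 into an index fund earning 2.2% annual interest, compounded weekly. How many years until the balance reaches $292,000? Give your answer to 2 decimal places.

We need (1 + 0.000423077)^(52t) = 1.3971, so 52t = ln 1.3971 / ln 1.000423 ≈ 790.6134.
t ≈ 790.6134/52 = 15.2041 years.

15.20 years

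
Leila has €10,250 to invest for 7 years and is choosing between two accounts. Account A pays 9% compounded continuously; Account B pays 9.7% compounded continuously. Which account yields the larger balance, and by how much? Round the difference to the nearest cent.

Account B, by €966.52

A: e^(0.09·7) = e^0.63 ≈ 1.8776105793, so 10,250 × 1.8776105793 ≈ 19,245.5084.
B: e^(0.097·7) = e^0.679 ≈ 1.9719048411, so 10,250 × 1.9719048411 ≈ 20,212.0246.
Difference ≈ 966.5162 in favor of B.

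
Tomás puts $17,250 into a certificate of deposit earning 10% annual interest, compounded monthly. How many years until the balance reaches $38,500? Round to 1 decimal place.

8.1 years

We need (1 + 0.00833333)^(12t) = 2.2319, so 12t = ln 2.2319 / ln 1.008333 ≈ 96.7424.
t ≈ 96.7424/12 = 8.0619 years.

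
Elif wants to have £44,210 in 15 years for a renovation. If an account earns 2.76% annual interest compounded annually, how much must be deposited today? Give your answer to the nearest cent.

£29,387.26

Annual rate = 2.76% = 0.0276; 15 periods.
P = 44,210/(1 + 0.0276)^15 ≈ 44,210/1.5043934501 ≈ 29,387.2590.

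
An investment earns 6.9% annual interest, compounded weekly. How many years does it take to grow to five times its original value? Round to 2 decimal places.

(1 + 0.00132692)^(52t) = 5.
52t = ln 5 / ln(1 + 0.00132692) ≈ 1.6094/0.00132604 ≈ 1213.7143.
t ≈ 23.3407.

23.34 years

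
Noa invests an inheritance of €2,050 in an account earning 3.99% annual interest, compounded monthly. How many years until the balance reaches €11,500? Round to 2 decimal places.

(1 + 0.003325)^(12t) = 11,500/2,050 = 5.6098.
12t·ln(1 + 0.003325) = ln(5.6098); 12t = 1.7245/0.00331948 ≈ 519.5106.
t ≈ 43.2925 years.

43.29 years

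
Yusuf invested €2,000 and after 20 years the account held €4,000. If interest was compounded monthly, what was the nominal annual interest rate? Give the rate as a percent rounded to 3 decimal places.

(1 + r/12)^240 = 4,000/2,000 = 2.
1 + r/12 = 2^(1/240) ≈ 1.002892, so r/12 ≈ 0.00289229.
r ≈ 12·0.00289229 = 3.47075%.

3.471%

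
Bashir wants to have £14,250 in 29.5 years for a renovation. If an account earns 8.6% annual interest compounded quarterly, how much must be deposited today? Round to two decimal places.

Growth factor = (1 + 0.0215)^118 ≈ 12.306307829.
P = 14,250/12.306307829 ≈ 1,157.9428.

£1,157.94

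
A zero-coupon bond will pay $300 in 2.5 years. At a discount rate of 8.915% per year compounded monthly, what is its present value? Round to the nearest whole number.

Growth factor = (1 + 0.08915/12)^30 ≈ 1.24863529.
P = 300/1.24863529 ≈ 240.2623.

$240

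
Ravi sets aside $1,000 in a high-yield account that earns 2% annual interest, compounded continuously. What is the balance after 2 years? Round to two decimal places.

$1,040.81

A = P·e^(rt) = 1,000·e^(0.02·2) = 1,000·e^0.04.
e^0.04 ≈ 1.040810774, so A ≈ 1,040.8108.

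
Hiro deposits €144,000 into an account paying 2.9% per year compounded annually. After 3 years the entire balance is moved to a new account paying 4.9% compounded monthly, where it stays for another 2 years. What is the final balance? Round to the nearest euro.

After 3 years at 2.9%: 144,000 × 1.089547389 ≈ 156,894.8240.
Then 2 years at 4.9%: 156,894.8240 × 1.10274272151 ≈ 173,014.6252.

€173,015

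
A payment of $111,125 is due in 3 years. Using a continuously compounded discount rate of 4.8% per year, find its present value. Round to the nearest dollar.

P = A·e^(−rt) = 111,125·e^(−0.144).
e^(−0.144) ≈ 0.865887748059, so P ≈ 96,221.7760.

$96,222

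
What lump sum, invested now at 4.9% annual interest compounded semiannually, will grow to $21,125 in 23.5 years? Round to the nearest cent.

Periodic rate = 4.9%/2 = 0.0245; 47 periods.
P = 21,125/(1 + 0.0245)^47 ≈ 21,125/3.1193366553 ≈ 6,772.2732.

$6,772.27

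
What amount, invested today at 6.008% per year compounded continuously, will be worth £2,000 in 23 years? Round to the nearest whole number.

P = A·e^(−rt) = 2,000·e^(−1.38184).
e^(−1.38184) ≈ 0.2511160741, so P ≈ 502.2321.

£502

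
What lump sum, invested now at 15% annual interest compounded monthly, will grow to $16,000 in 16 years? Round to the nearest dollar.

$1,473

Periodic rate = 15%/12 = 0.0125; 192 periods.
P = 16,000/(1 + 0.0125)^192 ≈ 16,000/10.860407532 ≈ 1,473.2412.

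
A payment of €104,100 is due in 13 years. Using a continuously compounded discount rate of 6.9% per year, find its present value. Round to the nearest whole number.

P = A·e^(−rt) = 104,100·e^(−0.897).
e^(−0.897) ≈ 0.407791200114, so P ≈ 42,451.0639.

€42,451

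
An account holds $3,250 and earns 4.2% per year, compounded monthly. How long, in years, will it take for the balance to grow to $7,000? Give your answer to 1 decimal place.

We need (1 + 0.0035)^(12t) = 2.1538, so 12t = ln 2.1538 / ln 1.0035 ≈ 219.5992.
t ≈ 219.5992/12 = 18.2999 years.

18.3 years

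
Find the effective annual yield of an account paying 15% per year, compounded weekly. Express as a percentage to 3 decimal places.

16.158%

One year is 52 periods at 0.00288462 each: (1 + 0.00288462)^52 ≈ 1.161583.
EAR = 1.161583 − 1 ≈ 16.15834%.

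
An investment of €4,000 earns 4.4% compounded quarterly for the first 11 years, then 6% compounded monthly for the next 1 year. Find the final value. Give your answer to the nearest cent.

€6,872.32

Phase 1: 4,000·(1 + 0.011)^44 ≈ 6,473.0780.
Phase 2: 6,473.0780·(1 + 0.005)^12 ≈ 6,872.3232.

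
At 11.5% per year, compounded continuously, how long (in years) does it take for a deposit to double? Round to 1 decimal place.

e^(0.115t) = 2, so 0.115t = ln 2 ≈ 0.69315.
t ≈ 0.69315/0.115 ≈ 6.0274.

6.0 years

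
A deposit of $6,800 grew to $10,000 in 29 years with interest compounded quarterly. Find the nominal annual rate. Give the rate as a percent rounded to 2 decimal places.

The 116-period growth factor is 10,000/6,800 = 1.47059.
r/4 = 1.47059^(1/116) − 1 ≈ 0.00333021, so r ≈ 4·0.00333021 = 1.33208%.

1.33%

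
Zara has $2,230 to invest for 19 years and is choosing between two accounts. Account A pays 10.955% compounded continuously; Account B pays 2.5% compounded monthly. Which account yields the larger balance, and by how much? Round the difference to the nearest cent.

Account A, by $14,291.77

Account A growth factor: e^(0.10955·19) = e^2.08145 ≈ 8.016083813; balance ≈ 17,875.8669.
Account B growth factor: (1 + 0.025/12)^228 ≈ 1.607219865; balance ≈ 3,584.1003.
Account A is larger by 14,291.7666.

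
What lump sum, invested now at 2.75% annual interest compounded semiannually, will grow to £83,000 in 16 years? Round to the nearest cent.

Growth factor = (1 + 0.01375)^32 ≈ 1.5480598641.
P = 83,000/1.5480598641 ≈ 53,615.4976.

£53,615.50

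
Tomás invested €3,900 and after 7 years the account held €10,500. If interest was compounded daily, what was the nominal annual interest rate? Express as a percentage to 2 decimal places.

14.15%

(1 + r/365)^2555 = 10,500/3,900 = 2.69231.
1 + r/365 = 2.69231^(1/2555) ≈ 1.000388, so r/365 ≈ 0.000387707.
r ≈ 365·0.000387707 = 14.15130%.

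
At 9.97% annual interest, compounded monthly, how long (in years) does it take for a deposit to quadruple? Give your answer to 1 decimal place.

14.0 years

(1 + 0.00830833)^(12t) = 4.
12t = ln 4 / ln(1 + 0.00830833) ≈ 1.3863/0.00827401 ≈ 167.5481.
t ≈ 13.9623.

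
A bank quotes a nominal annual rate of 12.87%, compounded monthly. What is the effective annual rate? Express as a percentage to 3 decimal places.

One year is 12 periods at 0.010725 each: (1 + 0.010725)^12 ≈ 1.13657.
EAR = 1.13657 − 1 ≈ 13.65698%.

13.657%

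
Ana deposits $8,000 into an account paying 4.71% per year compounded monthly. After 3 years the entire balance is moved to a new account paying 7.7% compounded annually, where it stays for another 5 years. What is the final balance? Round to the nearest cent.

$13,347.94

After 3 years at 4.71%: 8,000 × 1.1514516172 ≈ 9,211.6129.
Then 5 years at 7.7%: 9,211.6129 × 1.449033802 ≈ 13,347.9385.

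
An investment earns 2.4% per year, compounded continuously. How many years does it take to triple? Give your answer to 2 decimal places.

e^(0.024t) = 3, so 0.024t = ln 3 ≈ 1.0986.
t ≈ 1.0986/0.024 ≈ 45.7755.

45.78 years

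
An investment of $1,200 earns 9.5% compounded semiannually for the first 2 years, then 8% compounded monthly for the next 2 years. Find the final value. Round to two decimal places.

$1,694.55

After 2 years at 9.5%: 1,200 × 1.203971278 ≈ 1,444.7655.
Then 2 years at 8%: 1,444.7655 × 1.172887932 ≈ 1,694.5481.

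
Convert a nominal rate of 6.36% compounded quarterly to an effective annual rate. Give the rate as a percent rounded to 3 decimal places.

6.513%

One year is 4 periods at 0.0159 each: (1 + 0.0159)^4 ≈ 1.065133.
EAR = 1.065133 − 1 ≈ 6.51330%.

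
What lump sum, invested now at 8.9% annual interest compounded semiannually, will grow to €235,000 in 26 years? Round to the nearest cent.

€24,424.67

Growth factor = (1 + 0.0445)^52 ≈ 9.62141847809.
P = 235,000/9.62141847809 ≈ 24,424.6730.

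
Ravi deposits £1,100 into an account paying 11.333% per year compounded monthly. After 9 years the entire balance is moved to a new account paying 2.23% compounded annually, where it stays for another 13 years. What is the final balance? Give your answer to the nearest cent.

£4,043.90

Phase 1: 1,100·(1 + 0.11333/12)^108 ≈ 3,035.8575.
Phase 2: 3,035.8575·(1 + 0.0223)^13 ≈ 4,043.8968.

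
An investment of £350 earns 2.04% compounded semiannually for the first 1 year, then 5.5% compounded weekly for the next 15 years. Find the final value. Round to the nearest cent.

After 1 years at 2.04%: 350 × 1.02050404 ≈ 357.1764.
Then 15 years at 5.5%: 357.1764 × 2.2808861 ≈ 814.6787.

£814.68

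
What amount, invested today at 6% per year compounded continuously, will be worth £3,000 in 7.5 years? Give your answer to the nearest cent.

P = A·e^(−rt) = 3,000·e^(−0.45).
e^(−0.45) ≈ 0.6376281516, so P ≈ 1,912.8845.

£1,912.88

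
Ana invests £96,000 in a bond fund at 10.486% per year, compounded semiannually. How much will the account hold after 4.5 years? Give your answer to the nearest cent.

Growth factor = (1 + 0.05243)^9 ≈ 1.58394090372.
A ≈ 96,000 × 1.58394090372 ≈ 152,058.3268.

£152,058.33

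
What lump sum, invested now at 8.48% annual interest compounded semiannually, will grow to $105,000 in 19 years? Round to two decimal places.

$21,671.15

Periodic rate = 8.48%/2 = 0.0424; 38 periods.
P = 105,000/(1 + 0.0424)^38 ≈ 105,000/4.84515084726 ≈ 21,671.1519.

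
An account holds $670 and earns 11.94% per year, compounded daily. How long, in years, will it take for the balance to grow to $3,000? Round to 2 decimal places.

We need (1 + 0.000327123)^(365t) = 4.4776, so 365t = ln 4.4776 / ln 1.000327 ≈ 4583.3944.
t ≈ 4583.3944/365 = 12.5572 years.

12.56 years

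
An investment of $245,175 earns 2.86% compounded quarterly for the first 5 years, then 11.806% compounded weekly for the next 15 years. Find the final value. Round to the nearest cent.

After 5 years at 2.86%: 245,175 × 1.153142931924 ≈ 282,721.8183.
Then 15 years at 11.806%: 282,721.8183 × 5.864356313176 ≈ 1,657,981.4802.

$1,657,981.48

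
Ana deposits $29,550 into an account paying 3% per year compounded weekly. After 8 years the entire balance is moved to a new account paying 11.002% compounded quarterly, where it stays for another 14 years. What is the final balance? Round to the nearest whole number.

$171,656

Phase 1: 29,550·(1 + 0.03/52)^416 ≈ 37,562.8128.
Phase 2: 37,562.8128·(1 + 0.027505)^56 ≈ 171,655.9905.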